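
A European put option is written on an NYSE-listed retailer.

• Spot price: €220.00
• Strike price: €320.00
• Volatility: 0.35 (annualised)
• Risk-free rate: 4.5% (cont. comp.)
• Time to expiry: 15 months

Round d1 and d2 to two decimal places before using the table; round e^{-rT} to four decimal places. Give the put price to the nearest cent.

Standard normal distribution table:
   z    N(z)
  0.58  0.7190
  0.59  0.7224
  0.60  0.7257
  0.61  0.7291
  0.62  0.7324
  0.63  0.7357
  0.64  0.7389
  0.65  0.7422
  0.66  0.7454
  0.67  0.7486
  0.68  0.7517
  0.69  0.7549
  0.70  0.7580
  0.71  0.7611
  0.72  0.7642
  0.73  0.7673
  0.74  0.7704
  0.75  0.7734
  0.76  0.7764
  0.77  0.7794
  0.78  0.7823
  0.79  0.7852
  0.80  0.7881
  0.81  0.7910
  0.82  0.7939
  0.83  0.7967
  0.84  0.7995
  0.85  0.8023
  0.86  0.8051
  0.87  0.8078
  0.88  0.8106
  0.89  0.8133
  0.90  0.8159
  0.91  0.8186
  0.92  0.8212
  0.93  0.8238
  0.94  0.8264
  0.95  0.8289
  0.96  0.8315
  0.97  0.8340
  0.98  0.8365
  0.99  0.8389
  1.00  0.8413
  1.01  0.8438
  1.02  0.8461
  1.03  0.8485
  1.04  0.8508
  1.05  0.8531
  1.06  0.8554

€94.12

T = 1.25;  σ√T = 0.3913
d₁ = [ln(220/320) + (0.045 + ½·0.35²)·1.25] / (σ√T) = (-0.3747 + 0.1328) / 0.3913 = -0.6181 ⇒ -0.62
d₂ = -0.6181 − 0.3913 = -1.0094 ⇒ -1.01
e^(−rT) = e^(−0.045·1.25) = 0.9453
N(−d₂) = N(1.01) = 0.8438;  N(−d₁) = N(0.62) = 0.7324
P = 320·0.9453·0.8438 − 220·0.7324 = 255.2461 − 161.1280 = 94.1181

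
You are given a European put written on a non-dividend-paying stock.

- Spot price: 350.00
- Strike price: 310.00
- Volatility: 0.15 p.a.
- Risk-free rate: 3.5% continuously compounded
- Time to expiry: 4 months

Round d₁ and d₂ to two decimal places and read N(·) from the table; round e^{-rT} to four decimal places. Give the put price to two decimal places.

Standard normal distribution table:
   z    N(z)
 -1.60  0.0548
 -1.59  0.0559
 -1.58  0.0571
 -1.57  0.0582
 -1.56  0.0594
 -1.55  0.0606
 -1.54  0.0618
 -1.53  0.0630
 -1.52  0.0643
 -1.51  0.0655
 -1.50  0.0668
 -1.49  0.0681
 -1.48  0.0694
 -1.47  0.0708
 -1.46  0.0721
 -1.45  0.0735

T = 0.3333;  σ√T = 0.0866
ln(S/K) + (r + σ²/2)T = ln(350/310) + (0.035 + 0.15²/2)·0.3333 = 0.1214 + 0.0154 = 0.1368
d₁ = 0.1368 / 0.0866 = 1.5794 ⇒ 1.58
d₂ = d₁ − σ√T = 1.5794 − 0.0866 = 1.4928 ⇒ 1.49
e^(−rT) = e^(−0.035·0.3333) = 0.9884
N(−d₂) = N(-1.49) = 0.0681;  N(−d₁) = N(-1.58) = 0.0571
P = 310·0.9884·0.0681 − 350·0.0571 = 20.8661 − 19.9850 = 0.8811

0.88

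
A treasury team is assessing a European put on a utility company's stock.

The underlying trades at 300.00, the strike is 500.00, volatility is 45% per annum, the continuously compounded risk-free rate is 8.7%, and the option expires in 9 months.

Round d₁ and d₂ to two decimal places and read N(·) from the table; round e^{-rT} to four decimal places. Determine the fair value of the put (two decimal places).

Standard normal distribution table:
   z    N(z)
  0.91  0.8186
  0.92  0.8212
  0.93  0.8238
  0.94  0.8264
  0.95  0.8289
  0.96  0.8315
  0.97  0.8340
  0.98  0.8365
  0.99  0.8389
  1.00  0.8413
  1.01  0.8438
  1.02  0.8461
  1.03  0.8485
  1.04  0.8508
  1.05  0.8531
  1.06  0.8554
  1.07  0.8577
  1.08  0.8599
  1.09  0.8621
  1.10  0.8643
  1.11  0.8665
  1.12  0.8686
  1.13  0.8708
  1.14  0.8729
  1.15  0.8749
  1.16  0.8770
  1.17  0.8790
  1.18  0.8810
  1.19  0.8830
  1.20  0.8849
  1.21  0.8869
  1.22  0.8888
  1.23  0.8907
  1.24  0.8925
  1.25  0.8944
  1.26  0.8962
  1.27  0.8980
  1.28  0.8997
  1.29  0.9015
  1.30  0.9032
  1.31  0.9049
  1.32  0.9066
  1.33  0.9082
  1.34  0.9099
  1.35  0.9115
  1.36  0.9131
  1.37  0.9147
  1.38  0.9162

177.53

T = 0.75;  σ√T = 0.3897
d₁ = [ln(300/500) + (0.087 + 0.45²/2)·0.75] / 0.3897 = [-0.5108 + 0.1412] / 0.3897 = -0.9485 → -0.95
d₂ = d₁ − σ√T = -0.9485 − 0.3897 = -1.3382 → -1.34
e^(−rT) = e^(−0.087·0.75) = 0.9368
N(−d₂) = N(1.34) = 0.9099;  N(−d₁) = N(0.95) = 0.8289
P = 500·0.9368·0.9099 − 300·0.8289 = 426.1972 − 248.6700 = 177.5272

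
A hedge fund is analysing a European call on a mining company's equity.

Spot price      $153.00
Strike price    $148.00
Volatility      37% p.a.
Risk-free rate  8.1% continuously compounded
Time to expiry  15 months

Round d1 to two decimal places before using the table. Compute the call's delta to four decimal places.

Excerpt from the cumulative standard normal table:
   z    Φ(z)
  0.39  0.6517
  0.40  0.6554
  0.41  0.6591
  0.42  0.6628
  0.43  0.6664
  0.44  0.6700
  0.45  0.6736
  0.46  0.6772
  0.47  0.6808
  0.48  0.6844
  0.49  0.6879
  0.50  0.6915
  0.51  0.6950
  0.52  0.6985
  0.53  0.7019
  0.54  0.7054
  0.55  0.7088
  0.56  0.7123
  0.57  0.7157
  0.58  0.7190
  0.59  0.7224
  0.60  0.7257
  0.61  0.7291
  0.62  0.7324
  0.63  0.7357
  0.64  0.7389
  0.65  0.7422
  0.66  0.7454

σ√T = 0.37 × 1.1180 = 0.4137
d₁ = [ln(153/148) + (0.081 + 0.37²/2)·1.25] / 0.4137 = [0.0332 + 0.1868] / 0.4137 = 0.5319 → 0.53
N(d₁) = N(0.53) = 0.7019
Δ_call = N(d₁) = 0.7019

0.7019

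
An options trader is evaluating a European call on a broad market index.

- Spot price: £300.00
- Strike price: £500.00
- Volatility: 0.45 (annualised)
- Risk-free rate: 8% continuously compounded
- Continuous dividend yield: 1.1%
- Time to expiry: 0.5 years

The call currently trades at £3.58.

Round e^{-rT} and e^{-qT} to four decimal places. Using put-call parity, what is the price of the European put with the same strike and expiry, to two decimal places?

£185.63

exp(−qT) = exp(−0.011·0.5) = 0.9945;  exp(−rT) = exp(−0.08·0.5) = 0.9608
Put-call parity: C − P = S·e^(−qT) − K·e^(−rT) = 300·0.9945 − 500·0.9608 = 298.3500 − 480.4000 = -182.0500
P = C − (C − P) = 3.58 − (-182.0500) = 185.6300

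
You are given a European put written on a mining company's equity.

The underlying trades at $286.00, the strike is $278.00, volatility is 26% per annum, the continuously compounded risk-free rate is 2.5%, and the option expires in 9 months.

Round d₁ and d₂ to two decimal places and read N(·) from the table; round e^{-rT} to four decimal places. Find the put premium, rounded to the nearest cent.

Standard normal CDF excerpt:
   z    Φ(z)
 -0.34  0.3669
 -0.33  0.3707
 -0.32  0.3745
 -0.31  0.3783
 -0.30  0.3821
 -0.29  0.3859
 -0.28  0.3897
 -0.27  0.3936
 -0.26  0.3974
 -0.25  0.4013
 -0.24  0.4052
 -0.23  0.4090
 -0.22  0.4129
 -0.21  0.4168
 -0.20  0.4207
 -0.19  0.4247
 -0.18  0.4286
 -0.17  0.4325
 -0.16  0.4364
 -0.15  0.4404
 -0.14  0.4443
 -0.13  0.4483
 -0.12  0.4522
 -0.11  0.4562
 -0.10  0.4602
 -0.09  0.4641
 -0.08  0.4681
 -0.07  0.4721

σ√T = 0.26 × 0.8660 = 0.2252
d₁ = [ln(286/278) + (0.025 + ½·0.26²)·0.75] / (σ√T) = (0.0284 + 0.0441) / 0.2252 = 0.3219 ≈ 0.32
d₂ = 0.3219 − 0.2252 = 0.0967 ≈ 0.10
e^(−rT) = e^(−0.025·0.75) = 0.9814
N(−d₂) = N(-0.10) = 0.4602;  N(−d₁) = N(-0.32) = 0.3745
P = 278·0.9814·0.4602 − 286·0.3745 = 125.5560 − 107.1070 = 18.4490

$18.45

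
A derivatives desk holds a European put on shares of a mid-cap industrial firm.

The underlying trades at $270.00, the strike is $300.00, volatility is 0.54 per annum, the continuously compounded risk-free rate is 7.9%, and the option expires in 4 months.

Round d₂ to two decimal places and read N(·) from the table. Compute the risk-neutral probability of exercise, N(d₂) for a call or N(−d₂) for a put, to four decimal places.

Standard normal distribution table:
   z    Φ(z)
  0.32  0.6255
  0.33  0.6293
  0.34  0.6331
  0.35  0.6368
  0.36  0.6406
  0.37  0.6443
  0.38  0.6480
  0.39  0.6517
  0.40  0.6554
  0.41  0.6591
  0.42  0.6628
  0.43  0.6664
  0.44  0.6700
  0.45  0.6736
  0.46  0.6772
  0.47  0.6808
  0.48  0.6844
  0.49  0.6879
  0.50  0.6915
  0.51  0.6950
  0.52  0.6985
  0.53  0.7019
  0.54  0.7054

σ√T = 0.54·√0.3333 = 0.3118
d₁ = [ln(270/300) + (0.079 + ½·0.54²)·0.3333] / (σ√T) = (-0.1054 + 0.0749) / 0.3118 = -0.0976 → -0.10
d₂ = -0.0976 − 0.3118 = -0.4094 → -0.41
Risk-neutral Pr[S_T < K] = N(−d₂) = N(0.41) = 0.6591

0.6591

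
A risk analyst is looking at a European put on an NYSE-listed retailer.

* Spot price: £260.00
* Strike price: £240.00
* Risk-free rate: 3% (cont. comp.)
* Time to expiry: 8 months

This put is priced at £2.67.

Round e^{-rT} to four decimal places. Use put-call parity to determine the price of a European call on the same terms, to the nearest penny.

£27.42

exp(−rT) = exp(−0.03·0.6667) = 0.9802
Put-call parity: C − P = S − K·e^(−rT) = 260 − 240·0.9802 = 260 − 235.2480 = 24.7520
C = P + (C − P) = 2.67 + (24.7520) = 27.4220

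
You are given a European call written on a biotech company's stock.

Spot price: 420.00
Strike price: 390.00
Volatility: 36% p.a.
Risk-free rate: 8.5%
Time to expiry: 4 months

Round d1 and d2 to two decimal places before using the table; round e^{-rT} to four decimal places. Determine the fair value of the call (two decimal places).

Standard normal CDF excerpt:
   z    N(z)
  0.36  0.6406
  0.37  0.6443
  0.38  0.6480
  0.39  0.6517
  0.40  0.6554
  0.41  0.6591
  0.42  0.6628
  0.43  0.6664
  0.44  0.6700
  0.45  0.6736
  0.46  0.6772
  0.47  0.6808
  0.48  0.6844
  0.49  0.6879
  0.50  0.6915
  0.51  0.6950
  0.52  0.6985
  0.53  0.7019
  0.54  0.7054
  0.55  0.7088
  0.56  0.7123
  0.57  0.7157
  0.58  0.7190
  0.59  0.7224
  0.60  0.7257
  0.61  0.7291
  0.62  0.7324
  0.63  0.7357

57.72

T = 0.3333;  σ√T = 0.2078
ln(S/K) + (r + σ²/2)T = ln(420/390) + (0.085 + 0.36²/2)·0.3333 = 0.0741 + 0.0499 = 0.1240
d₁ = 0.1240 / 0.2078 = 0.5968 which rounds to 0.60
d₂ = d₁ − σ√T = 0.5968 − 0.2078 = 0.3889 which rounds to 0.39
e^(−rT) = e^(−0.085·0.3333) = 0.9721
C = 420·N(0.60) − 390·0.9721·N(0.39) = 420·0.7257 − 390·0.9721·0.6517 = 304.7940 − 247.0719 = 57.7221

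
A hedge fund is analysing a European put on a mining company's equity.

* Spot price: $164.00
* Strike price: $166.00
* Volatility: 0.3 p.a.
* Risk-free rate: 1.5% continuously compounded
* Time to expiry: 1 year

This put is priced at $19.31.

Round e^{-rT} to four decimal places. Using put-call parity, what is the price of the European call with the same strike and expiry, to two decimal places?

exp(−rT) = exp(−0.015·1) = 0.9851
Put-call parity: C − P = S − K·e^(−rT) = 164 − 166·0.9851 = 164 − 163.5266 = 0.4734
C = P + (C − P) = 19.31 + (0.4734) = 19.7834

$19.78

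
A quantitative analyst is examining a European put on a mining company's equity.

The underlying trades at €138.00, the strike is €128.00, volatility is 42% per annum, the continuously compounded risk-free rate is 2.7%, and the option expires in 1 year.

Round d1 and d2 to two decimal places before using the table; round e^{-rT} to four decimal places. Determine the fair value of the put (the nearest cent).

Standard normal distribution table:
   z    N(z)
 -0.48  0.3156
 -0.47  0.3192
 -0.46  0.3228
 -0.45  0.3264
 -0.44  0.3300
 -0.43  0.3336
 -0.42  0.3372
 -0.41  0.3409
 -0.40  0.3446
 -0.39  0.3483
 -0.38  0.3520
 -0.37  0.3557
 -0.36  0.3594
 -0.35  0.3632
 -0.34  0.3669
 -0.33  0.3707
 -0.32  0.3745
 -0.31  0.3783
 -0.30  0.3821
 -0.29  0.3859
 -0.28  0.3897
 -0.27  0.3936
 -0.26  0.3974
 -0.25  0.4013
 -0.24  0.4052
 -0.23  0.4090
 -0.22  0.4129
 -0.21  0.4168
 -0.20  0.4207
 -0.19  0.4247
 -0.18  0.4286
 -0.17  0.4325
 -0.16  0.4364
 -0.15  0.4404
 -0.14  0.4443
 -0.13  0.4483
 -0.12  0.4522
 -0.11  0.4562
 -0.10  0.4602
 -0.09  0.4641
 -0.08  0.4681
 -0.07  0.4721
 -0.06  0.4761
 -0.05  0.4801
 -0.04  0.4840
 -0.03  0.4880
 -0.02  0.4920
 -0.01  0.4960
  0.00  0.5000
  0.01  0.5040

€15.76

T = 1;  σ√T = 0.4200
d₁ = [ln(138/128) + (0.027 + 0.42²/2)·1] / 0.4200 = [0.0752 + 0.1152] / 0.4200 = 0.4534 ≈ 0.45
d₂ = d₁ − σ√T = 0.4534 − 0.4200 = 0.0334 ≈ 0.03
exp(−rT) = exp(−0.027·1) = 0.9734
P = 128·0.9734·N(-0.03) − 138·N(-0.45) = 128·0.9734·0.4880 − 138·0.3264 = 60.8025 − 45.0432 = 15.7593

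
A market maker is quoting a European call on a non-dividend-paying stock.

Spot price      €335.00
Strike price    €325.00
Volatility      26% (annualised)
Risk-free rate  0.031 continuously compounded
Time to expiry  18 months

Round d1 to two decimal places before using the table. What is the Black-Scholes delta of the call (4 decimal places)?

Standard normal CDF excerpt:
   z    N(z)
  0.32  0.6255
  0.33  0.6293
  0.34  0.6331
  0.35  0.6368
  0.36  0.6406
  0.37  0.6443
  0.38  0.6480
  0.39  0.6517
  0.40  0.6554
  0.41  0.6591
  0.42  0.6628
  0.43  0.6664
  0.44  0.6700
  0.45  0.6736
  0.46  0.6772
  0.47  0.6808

T = 1.5;  σ√T = 0.3184
d₁ = [ln(335/325) + (0.031 + 0.26²/2)·1.5] / 0.3184 = [0.0303 + 0.0972] / 0.3184 = 0.4004 ≈ 0.40
N(d₁) = N(0.40) = 0.6554
Δ_call = N(d₁) = 0.6554

0.6554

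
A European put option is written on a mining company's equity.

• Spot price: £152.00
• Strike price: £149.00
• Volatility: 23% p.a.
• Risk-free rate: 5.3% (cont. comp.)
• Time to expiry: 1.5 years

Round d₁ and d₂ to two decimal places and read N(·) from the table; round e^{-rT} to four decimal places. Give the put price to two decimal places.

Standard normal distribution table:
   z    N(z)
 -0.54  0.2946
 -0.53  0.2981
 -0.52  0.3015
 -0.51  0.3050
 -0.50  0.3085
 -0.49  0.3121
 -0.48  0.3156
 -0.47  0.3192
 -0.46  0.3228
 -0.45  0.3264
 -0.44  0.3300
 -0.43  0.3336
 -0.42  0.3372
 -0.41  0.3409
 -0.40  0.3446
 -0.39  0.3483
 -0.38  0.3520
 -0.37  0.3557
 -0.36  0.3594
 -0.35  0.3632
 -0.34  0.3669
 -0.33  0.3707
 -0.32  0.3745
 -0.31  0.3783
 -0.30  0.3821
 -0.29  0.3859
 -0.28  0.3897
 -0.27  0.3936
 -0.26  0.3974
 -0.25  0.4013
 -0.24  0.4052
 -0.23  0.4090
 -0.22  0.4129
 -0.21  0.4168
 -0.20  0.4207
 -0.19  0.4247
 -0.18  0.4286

£9.92

T = 1.5;  σ√T = 0.2817
d₁ = [ln(152/149) + (0.053 + ½·0.23²)·1.5] / (σ√T) = (0.0199 + 0.1192) / 0.2817 = 0.4938 ≈ 0.49
d₂ = 0.4938 − 0.2817 = 0.2121 ≈ 0.21
e^(−rT) = e^(−0.053·1.5) = 0.9236
N(−d₂) = N(-0.21) = 0.4168;  N(−d₁) = N(-0.49) = 0.3121
P = 149·0.9236·0.4168 − 152·0.3121 = 57.3585 − 47.4392 = 9.9193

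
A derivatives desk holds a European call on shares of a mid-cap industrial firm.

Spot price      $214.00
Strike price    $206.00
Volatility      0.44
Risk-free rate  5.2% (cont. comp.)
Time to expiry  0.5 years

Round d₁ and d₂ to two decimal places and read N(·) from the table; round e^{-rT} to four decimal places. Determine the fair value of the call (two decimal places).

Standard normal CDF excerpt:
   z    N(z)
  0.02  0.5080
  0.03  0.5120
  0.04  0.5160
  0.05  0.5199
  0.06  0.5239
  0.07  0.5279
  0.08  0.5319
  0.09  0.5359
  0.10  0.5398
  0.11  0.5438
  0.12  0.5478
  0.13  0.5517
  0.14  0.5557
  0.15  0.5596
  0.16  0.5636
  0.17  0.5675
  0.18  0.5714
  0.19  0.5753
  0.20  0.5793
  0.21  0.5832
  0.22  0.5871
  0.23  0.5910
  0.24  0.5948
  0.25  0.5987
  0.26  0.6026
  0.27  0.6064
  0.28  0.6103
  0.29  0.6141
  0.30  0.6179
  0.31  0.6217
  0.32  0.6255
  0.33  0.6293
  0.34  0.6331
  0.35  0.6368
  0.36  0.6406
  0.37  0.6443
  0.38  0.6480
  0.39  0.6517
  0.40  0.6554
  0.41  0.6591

T = 0.5;  σ√T = 0.3111
d₁ = [ln(214/206) + (0.052 + ½·0.44²)·0.5] / (σ√T) = (0.0381 + 0.0744) / 0.3111 = 0.3616 → 0.36
d₂ = 0.3616 − 0.3111 = 0.0505 → 0.05
e^(−rT) = e^(−0.052·0.5) = 0.9743
N(d₁) = N(0.36) = 0.6406;  N(d₂) = N(0.05) = 0.5199
C = 214·0.6406 − 206·0.9743·0.5199 = 137.0884 − 104.3469 = 32.7415

$32.74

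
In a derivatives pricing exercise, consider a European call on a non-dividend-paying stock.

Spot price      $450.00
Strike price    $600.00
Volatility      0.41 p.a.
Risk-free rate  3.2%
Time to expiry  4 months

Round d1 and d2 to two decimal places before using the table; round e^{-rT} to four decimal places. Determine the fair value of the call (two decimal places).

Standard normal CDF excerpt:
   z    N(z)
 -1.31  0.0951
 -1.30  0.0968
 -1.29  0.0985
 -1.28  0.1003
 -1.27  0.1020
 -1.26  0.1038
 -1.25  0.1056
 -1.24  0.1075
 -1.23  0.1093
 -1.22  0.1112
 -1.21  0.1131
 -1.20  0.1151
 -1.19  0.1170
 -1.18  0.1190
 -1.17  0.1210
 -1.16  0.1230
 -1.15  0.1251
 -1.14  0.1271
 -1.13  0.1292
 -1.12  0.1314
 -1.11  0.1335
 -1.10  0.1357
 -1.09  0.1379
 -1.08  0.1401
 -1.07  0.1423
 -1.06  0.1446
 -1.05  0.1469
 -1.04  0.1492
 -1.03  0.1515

$7.63

σ√T = 0.41·√0.3333 = 0.2367
d₁ = [ln(450/600) + (0.032 + 0.41²/2)·0.3333] / 0.2367 = [-0.2877 + 0.0387] / 0.2367 = -1.0519 ⇒ -1.05
d₂ = d₁ − σ√T = -1.0519 − 0.2367 = -1.2886 ⇒ -1.29
e^(−rT) = e^(−0.032·0.3333) = 0.9894
N(d₁) = N(-1.05) = 0.1469;  N(d₂) = N(-1.29) = 0.0985
C = 450·0.1469 − 600·0.9894·0.0985 = 66.1050 − 58.4735 = 7.6315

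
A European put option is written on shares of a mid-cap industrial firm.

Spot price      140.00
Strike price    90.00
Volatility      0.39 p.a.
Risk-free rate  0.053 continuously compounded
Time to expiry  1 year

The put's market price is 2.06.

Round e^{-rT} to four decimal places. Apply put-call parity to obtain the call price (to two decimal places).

56.70

e^(−rT) = e^(−0.053·1) = 0.9484
Put-call parity: C − P = S − K·e^(−rT) = 140 − 90·0.9484 = 140 − 85.3560 = 54.6440
C = P + (C − P) = 2.06 + (54.6440) = 56.7040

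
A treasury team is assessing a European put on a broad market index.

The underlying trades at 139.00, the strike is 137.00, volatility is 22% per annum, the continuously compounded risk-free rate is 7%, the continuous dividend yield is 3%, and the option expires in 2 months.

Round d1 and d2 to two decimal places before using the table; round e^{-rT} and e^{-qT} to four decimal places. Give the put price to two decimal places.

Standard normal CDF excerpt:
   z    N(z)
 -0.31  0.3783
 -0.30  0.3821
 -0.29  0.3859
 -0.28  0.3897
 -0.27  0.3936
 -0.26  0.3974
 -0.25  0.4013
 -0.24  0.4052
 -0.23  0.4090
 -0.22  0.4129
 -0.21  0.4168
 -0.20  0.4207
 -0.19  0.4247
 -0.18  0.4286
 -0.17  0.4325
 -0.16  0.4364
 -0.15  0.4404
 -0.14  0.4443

3.61

T = 0.1667;  σ√T = 0.0898
d₁ = [ln(139/137) + (0.07 − 0.03 + 0.22²/2)·0.1667] / 0.0898 = [0.0145 + 0.0107] / 0.0898 = 0.2805 → 0.28
d₂ = d₁ − σ√T = 0.2805 − 0.0898 = 0.1907 → 0.19
exp(−qT) = exp(−0.03·0.1667) = 0.9950;  exp(−rT) = exp(−0.07·0.1667) = 0.9884
P = 137·0.9884·N(-0.19) − 139·0.9950·N(-0.28) = 137·0.9884·0.4247 − 139·0.9950·0.3897 = 57.5090 − 53.8975 = 3.6115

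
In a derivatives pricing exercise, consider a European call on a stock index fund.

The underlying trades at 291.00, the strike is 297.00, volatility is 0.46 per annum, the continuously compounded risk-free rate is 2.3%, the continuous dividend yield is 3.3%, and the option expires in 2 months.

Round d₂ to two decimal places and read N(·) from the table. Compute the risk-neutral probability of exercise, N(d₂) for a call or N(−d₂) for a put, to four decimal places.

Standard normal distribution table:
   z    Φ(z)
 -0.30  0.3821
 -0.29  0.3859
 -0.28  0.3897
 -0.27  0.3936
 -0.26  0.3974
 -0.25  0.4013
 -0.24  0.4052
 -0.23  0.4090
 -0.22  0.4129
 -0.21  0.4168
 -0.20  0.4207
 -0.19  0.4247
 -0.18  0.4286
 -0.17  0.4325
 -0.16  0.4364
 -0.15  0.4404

0.4168

σ√T = 0.46 × 0.4082 = 0.1878
d₁ = [ln(291/297) + (0.023 − 0.033 + 0.46²/2)·0.1667] / 0.1878 = [-0.0204 + 0.0160] / 0.1878 = -0.0237 which rounds to -0.02
d₂ = d₁ − σ√T = -0.0237 − 0.1878 = -0.2114 which rounds to -0.21
Pr(exercise) under Q = N(d₂) = 0.4168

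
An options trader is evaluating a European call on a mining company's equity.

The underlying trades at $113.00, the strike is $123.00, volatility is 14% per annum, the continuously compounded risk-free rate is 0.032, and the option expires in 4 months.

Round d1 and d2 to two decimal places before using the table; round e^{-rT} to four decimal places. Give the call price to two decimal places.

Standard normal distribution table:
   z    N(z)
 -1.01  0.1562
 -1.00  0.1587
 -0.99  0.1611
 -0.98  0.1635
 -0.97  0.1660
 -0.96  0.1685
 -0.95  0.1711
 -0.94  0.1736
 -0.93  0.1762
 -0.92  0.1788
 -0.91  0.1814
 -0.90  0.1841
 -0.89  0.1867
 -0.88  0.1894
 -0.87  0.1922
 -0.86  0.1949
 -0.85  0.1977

T = 0.3333;  σ√T = 0.0808
d₁ = [ln(113/123) + (0.032 + ½·0.14²)·0.3333] / (σ√T) = (-0.0848 + 0.0139) / 0.0808 = -0.8767 → -0.88
d₂ = -0.8767 − 0.0808 = -0.9575 → -0.96
e^(−rT) = e^(−0.032·0.3333) = 0.9894
N(d₁) = N(-0.88) = 0.1894;  N(d₂) = N(-0.96) = 0.1685
C = 113·0.1894 − 123·0.9894·0.1685 = 21.4022 − 20.5058 = 0.8964

$0.90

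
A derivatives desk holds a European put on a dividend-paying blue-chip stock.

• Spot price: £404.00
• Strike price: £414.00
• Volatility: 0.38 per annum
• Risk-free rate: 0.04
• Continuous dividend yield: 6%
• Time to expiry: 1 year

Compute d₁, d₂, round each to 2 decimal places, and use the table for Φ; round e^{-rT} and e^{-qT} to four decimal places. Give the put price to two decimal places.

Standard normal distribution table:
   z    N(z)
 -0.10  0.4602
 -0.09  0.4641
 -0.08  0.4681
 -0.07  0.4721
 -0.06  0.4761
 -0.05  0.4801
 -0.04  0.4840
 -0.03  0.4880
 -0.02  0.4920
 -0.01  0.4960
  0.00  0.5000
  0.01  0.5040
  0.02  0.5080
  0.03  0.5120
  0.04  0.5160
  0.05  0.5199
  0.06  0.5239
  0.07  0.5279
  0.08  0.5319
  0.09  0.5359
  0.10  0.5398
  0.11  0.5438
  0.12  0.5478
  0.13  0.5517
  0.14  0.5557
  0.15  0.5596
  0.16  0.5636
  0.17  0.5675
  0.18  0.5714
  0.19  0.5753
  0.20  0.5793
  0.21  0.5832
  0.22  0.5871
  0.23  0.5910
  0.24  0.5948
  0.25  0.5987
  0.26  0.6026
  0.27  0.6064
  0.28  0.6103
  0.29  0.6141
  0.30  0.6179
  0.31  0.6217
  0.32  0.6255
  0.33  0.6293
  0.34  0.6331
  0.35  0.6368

£67.67

σ√T = 0.38·√1 = 0.3800
ln(S/K) + (r − q + σ²/2)T = ln(404/414) + (0.04 − 0.06 + 0.38²/2)·1 = -0.0245 + 0.0522 = 0.0277
d₁ = 0.0277 / 0.3800 = 0.0730 which rounds to 0.07
d₂ = d₁ − σ√T = 0.0730 − 0.3800 = -0.3070 which rounds to -0.31
exp(−qT) = exp(−0.06·1) = 0.9418;  exp(−rT) = exp(−0.04·1) = 0.9608
N(−d₂) = N(0.31) = 0.6217;  N(−d₁) = N(-0.07) = 0.4721
P = 414·0.9608·0.6217 − 404·0.9418·0.4721 = 247.2944 − 179.6280 = 67.6663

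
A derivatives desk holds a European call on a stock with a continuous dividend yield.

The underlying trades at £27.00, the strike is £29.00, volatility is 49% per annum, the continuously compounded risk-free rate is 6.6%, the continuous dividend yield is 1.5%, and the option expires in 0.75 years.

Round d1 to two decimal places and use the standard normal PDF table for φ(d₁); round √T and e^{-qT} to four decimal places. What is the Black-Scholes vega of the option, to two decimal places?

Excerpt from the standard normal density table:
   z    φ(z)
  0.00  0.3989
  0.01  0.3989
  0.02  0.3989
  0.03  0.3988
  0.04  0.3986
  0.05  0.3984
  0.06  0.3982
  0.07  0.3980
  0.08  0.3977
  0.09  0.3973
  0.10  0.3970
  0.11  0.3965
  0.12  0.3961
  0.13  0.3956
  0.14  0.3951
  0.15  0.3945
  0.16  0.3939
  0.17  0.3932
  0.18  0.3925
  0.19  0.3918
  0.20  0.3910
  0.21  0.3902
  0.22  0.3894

T = 0.75;  σ√T = 0.4244
d₁ = [ln(27/29) + (0.066 − 0.015 + 0.49²/2)·0.75] / 0.4244 = [-0.0715 + 0.1283] / 0.4244 = 0.1339 which rounds to 0.13
√T = √0.75 = 0.8660
φ(d₁) = φ(0.13) = 0.3956
exp(−qT) = exp(−0.015·0.75) = 0.9888
vega = S·exp(−qT)·φ(d₁)·√T = 27·0.9888·0.3956·0.8660 = 9.1463

9.15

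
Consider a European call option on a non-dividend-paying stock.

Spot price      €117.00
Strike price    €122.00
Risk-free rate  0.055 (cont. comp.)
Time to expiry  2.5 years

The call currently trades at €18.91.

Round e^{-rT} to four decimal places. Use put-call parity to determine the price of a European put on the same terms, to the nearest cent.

€8.23

exp(−rT) = exp(−0.055·2.5) = 0.8715
Put-call parity: C − P = S − K·e^(−rT) = 117 − 122·0.8715 = 117 − 106.3230 = 10.6770
P = C − (C − P) = 18.91 − (10.6770) = 8.2330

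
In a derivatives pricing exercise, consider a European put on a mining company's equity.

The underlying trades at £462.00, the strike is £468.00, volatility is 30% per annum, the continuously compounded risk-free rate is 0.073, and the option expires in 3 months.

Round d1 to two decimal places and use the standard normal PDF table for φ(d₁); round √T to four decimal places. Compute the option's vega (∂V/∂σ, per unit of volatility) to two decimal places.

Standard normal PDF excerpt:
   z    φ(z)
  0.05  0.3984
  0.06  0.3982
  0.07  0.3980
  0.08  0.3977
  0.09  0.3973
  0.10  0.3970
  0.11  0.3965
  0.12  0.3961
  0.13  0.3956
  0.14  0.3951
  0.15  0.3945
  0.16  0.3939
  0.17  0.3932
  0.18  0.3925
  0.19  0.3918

σ√T = 0.3 × 0.5000 = 0.1500
d₁ = [ln(462/468) + (0.073 + 0.3²/2)·0.25] / 0.1500 = [-0.0129 + 0.0295] / 0.1500 = 0.1106 ⇒ 0.11
√T = √0.25 = 0.5000
φ(d₁) = φ(0.11) = 0.3965
vega = S·φ(d₁)·√T = 462·0.3965·0.5000 = 91.5915
(Call and put vega coincide under Black-Scholes.)

91.59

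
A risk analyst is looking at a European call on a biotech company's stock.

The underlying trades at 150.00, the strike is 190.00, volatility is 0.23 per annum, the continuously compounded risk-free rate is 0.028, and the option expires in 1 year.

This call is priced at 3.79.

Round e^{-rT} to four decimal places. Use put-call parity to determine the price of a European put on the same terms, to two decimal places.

38.55

e^(−rT) = e^(−0.028·1) = 0.9724
Put-call parity: C − P = S − K·e^(−rT) = 150 − 190·0.9724 = 150 − 184.7560 = -34.7560
P = C − (C − P) = 3.79 − (-34.7560) = 38.5460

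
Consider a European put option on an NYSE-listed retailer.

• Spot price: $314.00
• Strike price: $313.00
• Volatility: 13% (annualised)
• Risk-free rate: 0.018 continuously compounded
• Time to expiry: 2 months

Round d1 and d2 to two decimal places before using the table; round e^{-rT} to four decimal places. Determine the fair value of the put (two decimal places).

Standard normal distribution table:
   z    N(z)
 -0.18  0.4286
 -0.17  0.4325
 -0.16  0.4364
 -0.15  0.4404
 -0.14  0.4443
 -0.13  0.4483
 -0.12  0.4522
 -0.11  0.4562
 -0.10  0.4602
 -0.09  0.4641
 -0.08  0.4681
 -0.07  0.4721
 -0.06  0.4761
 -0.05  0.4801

$5.32

T = 0.1667;  σ√T = 0.0531
d₁ = [ln(314/313) + (0.018 + 0.13²/2)·0.1667] / 0.0531 = [0.0032 + 0.0044] / 0.0531 = 0.1432 → 0.14
d₂ = d₁ − σ√T = 0.1432 − 0.0531 = 0.0901 → 0.09
e^(−rT) = e^(−0.018·0.1667) = 0.9970
P = 313·0.9970·N(-0.09) − 314·N(-0.14) = 313·0.9970·0.4641 − 314·0.4443 = 144.8275 − 139.5102 = 5.3173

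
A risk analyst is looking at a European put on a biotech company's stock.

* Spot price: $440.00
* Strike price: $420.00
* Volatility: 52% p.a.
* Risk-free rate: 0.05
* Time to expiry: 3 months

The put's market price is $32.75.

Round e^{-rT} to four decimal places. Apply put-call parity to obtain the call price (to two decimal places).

$57.96

exp(−rT) = exp(−0.05·0.25) = 0.9876
Put-call parity: C − P = S − K·e^(−rT) = 440 − 420·0.9876 = 440 − 414.7920 = 25.2080
C = P + (C − P) = 32.75 + (25.2080) = 57.9580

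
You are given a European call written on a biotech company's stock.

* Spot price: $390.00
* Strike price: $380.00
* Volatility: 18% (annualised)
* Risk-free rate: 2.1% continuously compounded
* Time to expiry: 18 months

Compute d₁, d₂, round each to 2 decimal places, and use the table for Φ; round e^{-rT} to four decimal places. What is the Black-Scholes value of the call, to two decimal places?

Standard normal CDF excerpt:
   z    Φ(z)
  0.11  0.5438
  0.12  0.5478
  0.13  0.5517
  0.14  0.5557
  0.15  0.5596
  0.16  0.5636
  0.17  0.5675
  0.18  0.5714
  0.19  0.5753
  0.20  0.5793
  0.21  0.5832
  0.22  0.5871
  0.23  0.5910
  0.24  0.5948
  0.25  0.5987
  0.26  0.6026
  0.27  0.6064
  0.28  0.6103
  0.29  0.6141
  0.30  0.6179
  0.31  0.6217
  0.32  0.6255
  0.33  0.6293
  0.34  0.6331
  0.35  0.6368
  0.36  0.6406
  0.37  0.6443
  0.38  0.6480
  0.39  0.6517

σ√T = 0.18·√1.5 = 0.2205
d₁ = [ln(390/380) + (0.021 + ½·0.18²)·1.5] / (σ√T) = (0.0260 + 0.0558) / 0.2205 = 0.3709 ≈ 0.37
d₂ = 0.3709 − 0.2205 = 0.1505 ≈ 0.15
exp(−rT) = exp(−0.021·1.5) = 0.9690
C = 390·N(0.37) − 380·0.9690·N(0.15) = 390·0.6443 − 380·0.9690·0.5596 = 251.2770 − 206.0559 = 45.2211

$45.22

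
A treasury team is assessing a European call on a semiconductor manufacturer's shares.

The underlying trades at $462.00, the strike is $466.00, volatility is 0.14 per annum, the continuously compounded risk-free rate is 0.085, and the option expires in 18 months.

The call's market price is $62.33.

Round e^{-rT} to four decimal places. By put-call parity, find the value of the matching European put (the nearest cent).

exp(−rT) = exp(−0.085·1.5) = 0.8803
Put-call parity: C − P = S − K·e^(−rT) = 462 − 466·0.8803 = 462 − 410.2198 = 51.7802
P = C − (C − P) = 62.33 − (51.7802) = 10.5498

$10.55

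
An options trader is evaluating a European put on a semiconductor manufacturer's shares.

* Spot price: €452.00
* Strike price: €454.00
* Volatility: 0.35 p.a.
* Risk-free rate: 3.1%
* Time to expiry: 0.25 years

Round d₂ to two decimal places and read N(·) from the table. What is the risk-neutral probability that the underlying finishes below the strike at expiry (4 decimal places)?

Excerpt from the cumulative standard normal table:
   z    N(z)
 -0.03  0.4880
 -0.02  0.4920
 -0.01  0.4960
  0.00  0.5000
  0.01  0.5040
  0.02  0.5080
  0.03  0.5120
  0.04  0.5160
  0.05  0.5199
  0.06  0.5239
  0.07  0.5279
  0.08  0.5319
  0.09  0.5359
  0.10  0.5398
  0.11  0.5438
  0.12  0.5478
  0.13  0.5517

0.5279

σ√T = 0.35·√0.25 = 0.1750
ln(S/K) + (r + σ²/2)T = ln(452/454) + (0.031 + 0.35²/2)·0.25 = -0.0044 + 0.0231 = 0.0186
d₁ = 0.0186 / 0.1750 = 0.1066 → 0.11
d₂ = d₁ − σ√T = 0.1066 − 0.1750 = -0.0684 → -0.07
Risk-neutral Pr[S_T < K] = N(−d₂) = N(0.07) = 0.5279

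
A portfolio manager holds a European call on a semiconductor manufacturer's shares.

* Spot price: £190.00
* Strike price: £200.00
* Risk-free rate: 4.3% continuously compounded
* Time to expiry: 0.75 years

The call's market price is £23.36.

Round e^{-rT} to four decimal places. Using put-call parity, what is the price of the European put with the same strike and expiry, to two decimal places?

e^(−rT) = e^(−0.043·0.75) = 0.9683
Put-call parity: C − P = S − K·e^(−rT) = 190 − 200·0.9683 = 190 − 193.6600 = -3.6600
P = C − (C − P) = 23.36 − (-3.6600) = 27.0200

£27.02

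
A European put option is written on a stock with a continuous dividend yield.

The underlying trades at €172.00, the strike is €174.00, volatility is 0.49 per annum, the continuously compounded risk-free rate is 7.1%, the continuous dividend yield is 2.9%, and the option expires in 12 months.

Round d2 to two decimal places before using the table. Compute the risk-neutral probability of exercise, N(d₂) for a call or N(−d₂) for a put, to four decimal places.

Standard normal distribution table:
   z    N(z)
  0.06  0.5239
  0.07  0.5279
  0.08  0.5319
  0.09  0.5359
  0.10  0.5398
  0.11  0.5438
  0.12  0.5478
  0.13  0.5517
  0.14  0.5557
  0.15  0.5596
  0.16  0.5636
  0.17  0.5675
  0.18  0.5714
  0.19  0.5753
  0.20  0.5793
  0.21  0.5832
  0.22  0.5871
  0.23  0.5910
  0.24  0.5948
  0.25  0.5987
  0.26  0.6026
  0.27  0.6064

0.5714

T = 1;  σ√T = 0.4900
d₁ = [ln(172/174) + (0.071 − 0.029 + ½·0.49²)·1] / (σ√T) = (-0.0116 + 0.1620) / 0.4900 = 0.3071 → 0.31
d₂ = 0.3071 − 0.4900 = -0.1829 → -0.18
Pr(exercise) under Q = N(−d₂) = N(0.18) = 0.5714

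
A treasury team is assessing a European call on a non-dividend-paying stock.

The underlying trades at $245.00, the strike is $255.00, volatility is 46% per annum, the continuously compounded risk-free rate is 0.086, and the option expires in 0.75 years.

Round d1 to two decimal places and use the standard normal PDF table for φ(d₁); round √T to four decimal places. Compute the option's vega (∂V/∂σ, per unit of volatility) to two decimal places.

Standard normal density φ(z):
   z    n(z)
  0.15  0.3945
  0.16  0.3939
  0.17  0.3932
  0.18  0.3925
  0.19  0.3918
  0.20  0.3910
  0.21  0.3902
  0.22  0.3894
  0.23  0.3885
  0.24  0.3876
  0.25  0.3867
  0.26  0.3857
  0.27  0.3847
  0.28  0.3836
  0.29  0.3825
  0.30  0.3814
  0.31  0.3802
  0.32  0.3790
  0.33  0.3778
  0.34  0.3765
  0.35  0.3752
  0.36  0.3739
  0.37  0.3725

81.83

σ√T = 0.46·√0.75 = 0.3984
d₁ = [ln(245/255) + (0.086 + ½·0.46²)·0.75] / (σ√T) = (-0.0400 + 0.1439) / 0.3984 = 0.2607 which rounds to 0.26
√T = √0.75 = 0.8660
φ(d₁) = φ(0.26) = 0.3857
vega = S·φ(d₁)·√T = 245·0.3857·0.8660 = 81.8340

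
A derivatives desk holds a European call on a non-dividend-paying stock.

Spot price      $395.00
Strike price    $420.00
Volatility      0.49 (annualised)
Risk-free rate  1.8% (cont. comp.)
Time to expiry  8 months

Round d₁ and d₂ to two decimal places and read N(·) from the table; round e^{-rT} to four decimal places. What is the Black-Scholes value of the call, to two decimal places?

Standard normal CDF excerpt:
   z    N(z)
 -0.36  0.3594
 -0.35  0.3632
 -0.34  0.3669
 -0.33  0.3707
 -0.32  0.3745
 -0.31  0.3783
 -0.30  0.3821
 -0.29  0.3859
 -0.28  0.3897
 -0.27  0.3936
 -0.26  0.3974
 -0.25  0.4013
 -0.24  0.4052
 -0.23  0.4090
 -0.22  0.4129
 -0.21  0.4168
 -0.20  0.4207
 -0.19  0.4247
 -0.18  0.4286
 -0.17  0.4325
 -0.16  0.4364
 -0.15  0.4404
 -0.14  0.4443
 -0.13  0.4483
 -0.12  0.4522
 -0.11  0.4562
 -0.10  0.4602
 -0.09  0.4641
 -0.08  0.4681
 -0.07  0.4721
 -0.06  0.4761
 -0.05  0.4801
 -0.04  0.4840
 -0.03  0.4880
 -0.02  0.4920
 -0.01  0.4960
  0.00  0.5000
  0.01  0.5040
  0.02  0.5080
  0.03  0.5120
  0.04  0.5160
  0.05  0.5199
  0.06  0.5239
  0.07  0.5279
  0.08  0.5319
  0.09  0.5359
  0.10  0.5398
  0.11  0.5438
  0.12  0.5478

$54.68

σ√T = 0.49·√0.6667 = 0.4001
d₁ = [ln(395/420) + (0.018 + 0.49²/2)·0.6667] / 0.4001 = [-0.0614 + 0.0920] / 0.4001 = 0.0766 → 0.08
d₂ = d₁ − σ√T = 0.0766 − 0.4001 = -0.3234 → -0.32
e^(−rT) = e^(−0.018·0.6667) = 0.9881
N(d₁) = N(0.08) = 0.5319;  N(d₂) = N(-0.32) = 0.3745
C = 395·0.5319 − 420·0.9881·0.3745 = 210.1005 − 155.4182 = 54.6823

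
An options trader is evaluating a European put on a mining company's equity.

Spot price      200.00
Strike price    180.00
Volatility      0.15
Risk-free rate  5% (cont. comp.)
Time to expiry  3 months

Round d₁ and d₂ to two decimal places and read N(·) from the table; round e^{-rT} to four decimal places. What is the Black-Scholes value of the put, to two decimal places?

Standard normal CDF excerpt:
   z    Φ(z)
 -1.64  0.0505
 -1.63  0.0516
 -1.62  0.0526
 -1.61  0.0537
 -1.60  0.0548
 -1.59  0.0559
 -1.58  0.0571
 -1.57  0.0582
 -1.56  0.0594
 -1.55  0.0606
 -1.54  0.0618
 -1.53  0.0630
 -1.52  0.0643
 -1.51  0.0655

σ√T = 0.15 × 0.5000 = 0.0750
d₁ = [ln(200/180) + (0.05 + 0.15²/2)·0.25] / 0.0750 = [0.1054 + 0.0153] / 0.0750 = 1.6090 ⇒ 1.61
d₂ = d₁ − σ√T = 1.6090 − 0.0750 = 1.5340 ⇒ 1.53
e^(−rT) = e^(−0.05·0.25) = 0.9876
N(−d₂) = N(-1.53) = 0.0630;  N(−d₁) = N(-1.61) = 0.0537
P = 180·0.9876·0.0630 − 200·0.0537 = 11.1994 − 10.7400 = 0.4594

0.46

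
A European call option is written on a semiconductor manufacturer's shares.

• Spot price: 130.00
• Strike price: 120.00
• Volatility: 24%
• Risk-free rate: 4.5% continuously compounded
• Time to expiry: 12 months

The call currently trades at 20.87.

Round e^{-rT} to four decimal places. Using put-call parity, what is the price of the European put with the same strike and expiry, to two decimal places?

e^(−rT) = e^(−0.045·1) = 0.9560
Put-call parity: C − P = S − K·e^(−rT) = 130 − 120·0.9560 = 130 − 114.7200 = 15.2800
P = C − (C − P) = 20.87 − (15.2800) = 5.5900

5.59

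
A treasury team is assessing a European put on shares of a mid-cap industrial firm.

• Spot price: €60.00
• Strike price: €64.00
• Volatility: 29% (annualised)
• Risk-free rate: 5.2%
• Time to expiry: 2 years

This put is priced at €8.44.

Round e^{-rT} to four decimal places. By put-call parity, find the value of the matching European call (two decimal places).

exp(−rT) = exp(−0.052·2) = 0.9012
Put-call parity: C − P = S − K·e^(−rT) = 60 − 64·0.9012 = 60 − 57.6768 = 2.3232
C = P + (C − P) = 8.44 + (2.3232) = 10.7632

€10.76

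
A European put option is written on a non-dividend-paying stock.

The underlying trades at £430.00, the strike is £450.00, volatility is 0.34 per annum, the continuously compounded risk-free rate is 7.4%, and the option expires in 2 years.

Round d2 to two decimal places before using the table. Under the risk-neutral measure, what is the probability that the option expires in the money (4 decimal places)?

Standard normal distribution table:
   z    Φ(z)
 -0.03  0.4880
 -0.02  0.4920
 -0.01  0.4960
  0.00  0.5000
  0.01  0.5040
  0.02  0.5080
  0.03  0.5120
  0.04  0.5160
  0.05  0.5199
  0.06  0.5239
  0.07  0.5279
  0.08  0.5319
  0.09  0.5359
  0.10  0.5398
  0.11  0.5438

0.5120

T = 2;  σ√T = 0.4808
ln(S/K) + (r + σ²/2)T = ln(430/450) + (0.074 + 0.34²/2)·2 = -0.0455 + 0.2636 = 0.2181
d₁ = 0.2181 / 0.4808 = 0.4537 which rounds to 0.45
d₂ = d₁ − σ√T = 0.4537 − 0.4808 = -0.0272 which rounds to -0.03
Pr(exercise) under Q = N(−d₂) = N(0.03) = 0.5120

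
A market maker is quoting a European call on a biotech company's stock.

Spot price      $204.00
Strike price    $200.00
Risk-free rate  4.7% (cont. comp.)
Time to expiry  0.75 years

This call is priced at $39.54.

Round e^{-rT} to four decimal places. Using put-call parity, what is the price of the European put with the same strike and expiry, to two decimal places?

$28.62

exp(−rT) = exp(−0.047·0.75) = 0.9654
Put-call parity: C − P = S − K·e^(−rT) = 204 − 200·0.9654 = 204 − 193.0800 = 10.9200
P = C − (C − P) = 39.54 − (10.9200) = 28.6200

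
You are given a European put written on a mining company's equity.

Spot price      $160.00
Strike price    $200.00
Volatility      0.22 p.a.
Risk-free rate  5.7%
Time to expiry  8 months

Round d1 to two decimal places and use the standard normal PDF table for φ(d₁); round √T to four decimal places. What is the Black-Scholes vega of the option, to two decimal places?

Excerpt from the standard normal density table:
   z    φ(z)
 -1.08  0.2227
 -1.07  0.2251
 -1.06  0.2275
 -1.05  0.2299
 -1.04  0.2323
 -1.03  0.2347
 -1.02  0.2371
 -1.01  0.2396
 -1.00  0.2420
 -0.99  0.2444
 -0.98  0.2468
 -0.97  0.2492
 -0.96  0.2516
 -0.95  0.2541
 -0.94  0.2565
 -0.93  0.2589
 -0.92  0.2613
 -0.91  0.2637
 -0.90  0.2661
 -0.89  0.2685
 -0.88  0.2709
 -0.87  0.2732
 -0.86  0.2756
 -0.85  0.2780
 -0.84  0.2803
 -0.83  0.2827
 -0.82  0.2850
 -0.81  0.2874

33.51

T = 0.6667;  σ√T = 0.1796
d₁ = [ln(160/200) + (0.057 + ½·0.22²)·0.6667] / (σ√T) = (-0.2231 + 0.0541) / 0.1796 = -0.9409 ≈ -0.94
√T = √0.6667 = 0.8165
φ(d₁) = φ(-0.94) = 0.2565
vega = S·φ(d₁)·√T = 160·0.2565·0.8165 = 33.5092
(Vega is the same for a European call and put with the same parameters.)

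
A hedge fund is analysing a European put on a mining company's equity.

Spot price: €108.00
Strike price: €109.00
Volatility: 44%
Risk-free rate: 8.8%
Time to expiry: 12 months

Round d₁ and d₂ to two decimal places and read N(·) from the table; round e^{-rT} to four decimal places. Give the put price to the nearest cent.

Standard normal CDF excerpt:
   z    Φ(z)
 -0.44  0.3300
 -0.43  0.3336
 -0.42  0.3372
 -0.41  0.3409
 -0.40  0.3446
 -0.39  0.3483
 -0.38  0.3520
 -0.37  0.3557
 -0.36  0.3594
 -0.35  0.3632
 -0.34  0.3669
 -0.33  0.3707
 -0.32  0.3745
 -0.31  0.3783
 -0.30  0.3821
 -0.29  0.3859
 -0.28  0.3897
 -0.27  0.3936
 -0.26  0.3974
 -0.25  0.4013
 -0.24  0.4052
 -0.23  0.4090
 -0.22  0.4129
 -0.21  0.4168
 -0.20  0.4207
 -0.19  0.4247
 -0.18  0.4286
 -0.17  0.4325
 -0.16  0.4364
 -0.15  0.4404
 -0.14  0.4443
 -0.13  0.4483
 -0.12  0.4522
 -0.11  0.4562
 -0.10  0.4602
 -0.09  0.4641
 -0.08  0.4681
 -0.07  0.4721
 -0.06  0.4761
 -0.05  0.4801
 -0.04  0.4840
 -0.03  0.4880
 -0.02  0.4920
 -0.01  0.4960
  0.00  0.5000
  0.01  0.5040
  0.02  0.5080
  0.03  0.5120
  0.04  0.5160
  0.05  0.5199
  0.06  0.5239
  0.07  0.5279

€14.29

T = 1;  σ√T = 0.4400
d₁ = [ln(108/109) + (0.088 + 0.44²/2)·1] / 0.4400 = [-0.0092 + 0.1848] / 0.4400 = 0.3991 → 0.40
d₂ = d₁ − σ√T = 0.3991 − 0.4400 = -0.0409 → -0.04
exp(−rT) = exp(−0.088·1) = 0.9158
P = 109·0.9158·N(0.04) − 108·N(-0.40) = 109·0.9158·0.5160 − 108·0.3446 = 51.5083 − 37.2168 = 14.2915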